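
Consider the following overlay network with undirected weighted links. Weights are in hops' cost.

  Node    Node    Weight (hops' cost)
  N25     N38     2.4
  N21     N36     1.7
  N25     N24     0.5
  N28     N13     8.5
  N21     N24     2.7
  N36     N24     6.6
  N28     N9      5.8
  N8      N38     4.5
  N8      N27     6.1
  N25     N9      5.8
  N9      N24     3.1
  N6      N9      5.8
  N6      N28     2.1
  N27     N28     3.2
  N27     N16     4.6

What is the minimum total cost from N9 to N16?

13.6 hops' cost

Compare a few routes:
N9 - N28 - N27 - N16: 5.8+3.2+4.6 = 13.6
N9 - N6 - N28 - N27 - N16: 5.8+2.1+3.2+4.6 = 15.7
N9 - N25 - N38 - N8 - N27 - N16: 5.8+2.4+4.5+6.1+4.6 = 23.4
N9 - N24 - N25 - N38 - N8 - N27 - N16: 3.1+0.5+2.4+4.5+6.1+4.6 = 21.2
Cheapest is N9 - N28 - N27 - N16 at 13.6 hops' cost.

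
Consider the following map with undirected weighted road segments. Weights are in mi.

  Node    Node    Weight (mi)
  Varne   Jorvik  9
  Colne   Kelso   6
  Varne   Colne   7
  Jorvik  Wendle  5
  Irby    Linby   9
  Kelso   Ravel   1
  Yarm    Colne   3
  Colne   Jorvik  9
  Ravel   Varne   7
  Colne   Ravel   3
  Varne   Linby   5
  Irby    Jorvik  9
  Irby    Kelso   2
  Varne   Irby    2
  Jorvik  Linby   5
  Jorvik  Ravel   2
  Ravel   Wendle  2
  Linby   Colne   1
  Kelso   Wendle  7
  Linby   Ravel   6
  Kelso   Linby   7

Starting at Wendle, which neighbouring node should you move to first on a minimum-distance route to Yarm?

Ravel

Candidate routes:
Wendle → Ravel → Colne → Yarm: 2+3+3 = 8
Wendle → Ravel → Linby → Colne → Yarm: 2+6+1+3 = 12
Wendle → Ravel → Kelso → Colne → Yarm: 2+1+6+3 = 12
Cheapest is Wendle → Ravel → Colne → Yarm at 8 mi.
So from Wendle the first move is to Ravel.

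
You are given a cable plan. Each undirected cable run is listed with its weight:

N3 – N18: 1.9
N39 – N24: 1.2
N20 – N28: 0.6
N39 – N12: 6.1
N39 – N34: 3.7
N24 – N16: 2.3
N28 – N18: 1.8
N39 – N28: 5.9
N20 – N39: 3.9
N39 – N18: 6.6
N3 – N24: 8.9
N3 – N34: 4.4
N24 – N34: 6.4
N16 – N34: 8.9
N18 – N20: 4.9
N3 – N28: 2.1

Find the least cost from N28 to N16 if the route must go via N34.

Best N28 to N34: N28 → N3 → N34 costing 6.5
Shortest N34→N16: N34 → N39 → N24 → N16 = 7.2
Total via N34: 6.5 + 7.2 = 13.7.

13.7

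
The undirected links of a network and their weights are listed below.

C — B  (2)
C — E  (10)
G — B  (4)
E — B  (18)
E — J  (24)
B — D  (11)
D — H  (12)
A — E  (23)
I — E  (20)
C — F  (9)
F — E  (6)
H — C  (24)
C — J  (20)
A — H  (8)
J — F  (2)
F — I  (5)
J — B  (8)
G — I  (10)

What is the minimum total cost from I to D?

Running Dijkstra from I:
I: 0
F: 5  (via I)
J: 7  (via F)
G: 10  (via I)
E: 11  (via F)
B: 14  (via G)
C: 14  (via F)
D: 25  (via B)
Shortest route: I → G → B → D = 25.

25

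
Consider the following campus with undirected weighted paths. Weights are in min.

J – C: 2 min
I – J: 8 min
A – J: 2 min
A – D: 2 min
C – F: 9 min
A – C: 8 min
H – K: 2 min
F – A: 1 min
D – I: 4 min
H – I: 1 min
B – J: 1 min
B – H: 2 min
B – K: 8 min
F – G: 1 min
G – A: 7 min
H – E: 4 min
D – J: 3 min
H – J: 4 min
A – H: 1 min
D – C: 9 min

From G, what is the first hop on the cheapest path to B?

Enumerating some paths:
G–A–J–B: 7+2+1 = 10
G–F–A–D–J–B: 1+1+2+3+1 = 8
G–F–A–H–B: 1+1+1+2 = 5
G–F–A–H–J–B: 1+1+1+4+1 = 8
The minimum is 5 min via G–F–A–H–B.
So from G the first move is to F.

F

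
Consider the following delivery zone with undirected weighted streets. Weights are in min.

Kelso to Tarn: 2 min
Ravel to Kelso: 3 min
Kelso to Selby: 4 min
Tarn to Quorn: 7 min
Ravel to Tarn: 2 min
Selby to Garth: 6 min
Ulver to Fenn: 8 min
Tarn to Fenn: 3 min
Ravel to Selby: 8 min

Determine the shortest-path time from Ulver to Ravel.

Shortest distances from Ulver:
Ulver: 0
Fenn: 8  (via Ulver)
Tarn: 11  (via Fenn)
Kelso: 13  (via Tarn)
Ravel: 13  (via Tarn)
Shortest route: Ulver–Fenn–Tarn–Ravel = 13 min.

13 min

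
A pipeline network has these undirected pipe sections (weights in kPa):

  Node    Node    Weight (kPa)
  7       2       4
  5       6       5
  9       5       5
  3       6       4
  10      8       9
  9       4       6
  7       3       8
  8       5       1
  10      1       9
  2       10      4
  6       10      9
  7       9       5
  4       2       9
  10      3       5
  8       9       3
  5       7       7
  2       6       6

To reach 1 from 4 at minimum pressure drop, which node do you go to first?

Enumerating some paths:
4–9–8–10–1: 6+3+9+9 = 27
4–2–10–1: 9+4+9 = 22
4–9–7–2–10–1: 6+5+4+4+9 = 28
The minimum is 22 kPa via 4–2–10–1.
So from 4 the first move is to 2.

2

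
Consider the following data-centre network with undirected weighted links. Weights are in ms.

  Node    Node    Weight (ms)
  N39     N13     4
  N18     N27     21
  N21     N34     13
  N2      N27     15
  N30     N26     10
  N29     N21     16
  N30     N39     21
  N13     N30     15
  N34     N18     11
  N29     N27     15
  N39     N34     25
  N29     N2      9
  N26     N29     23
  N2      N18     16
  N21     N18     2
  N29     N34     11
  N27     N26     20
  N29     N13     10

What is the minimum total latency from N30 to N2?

Candidate routes:
N30 → N13 → N29 → N2: 15+10+9 = 34
N30 → N26 → N29 → N2: 10+23+9 = 42
Cheapest is N30 → N13 → N29 → N2 at 34 ms.

34 ms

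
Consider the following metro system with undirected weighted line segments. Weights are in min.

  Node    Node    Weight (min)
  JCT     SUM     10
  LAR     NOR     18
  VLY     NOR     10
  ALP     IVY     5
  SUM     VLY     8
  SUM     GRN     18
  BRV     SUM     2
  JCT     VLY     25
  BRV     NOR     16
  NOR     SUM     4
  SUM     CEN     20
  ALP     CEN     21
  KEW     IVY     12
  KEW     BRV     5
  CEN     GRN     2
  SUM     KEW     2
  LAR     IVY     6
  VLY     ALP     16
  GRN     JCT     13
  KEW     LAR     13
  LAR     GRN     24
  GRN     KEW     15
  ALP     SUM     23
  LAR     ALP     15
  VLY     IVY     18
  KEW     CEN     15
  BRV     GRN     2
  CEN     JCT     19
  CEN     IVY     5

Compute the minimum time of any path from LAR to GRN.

Compare a few routes:
LAR - KEW - SUM - BRV - GRN: 13+2+2+2 = 19
LAR - IVY - CEN - GRN: 6+5+2 = 13
The minimum is 13 min via LAR - IVY - CEN - GRN.

13 min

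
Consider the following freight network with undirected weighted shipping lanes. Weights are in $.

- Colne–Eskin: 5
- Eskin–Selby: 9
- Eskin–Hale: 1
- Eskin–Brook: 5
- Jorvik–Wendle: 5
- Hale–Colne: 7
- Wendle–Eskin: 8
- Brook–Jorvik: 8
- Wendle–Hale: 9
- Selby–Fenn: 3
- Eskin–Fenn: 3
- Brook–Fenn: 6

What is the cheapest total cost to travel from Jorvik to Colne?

$18

Settle nodes by increasing distance from Jorvik:
Jorvik: 0
Wendle: 5  (via Jorvik)
Brook: 8  (via Jorvik)
Eskin: 13  (via Wendle)
Fenn: 14  (via Brook)
Hale: 14  (via Wendle)
Selby: 17  (via Fenn)
Colne: 18  (via Eskin)
Shortest route: Jorvik → Wendle → Eskin → Colne = $18.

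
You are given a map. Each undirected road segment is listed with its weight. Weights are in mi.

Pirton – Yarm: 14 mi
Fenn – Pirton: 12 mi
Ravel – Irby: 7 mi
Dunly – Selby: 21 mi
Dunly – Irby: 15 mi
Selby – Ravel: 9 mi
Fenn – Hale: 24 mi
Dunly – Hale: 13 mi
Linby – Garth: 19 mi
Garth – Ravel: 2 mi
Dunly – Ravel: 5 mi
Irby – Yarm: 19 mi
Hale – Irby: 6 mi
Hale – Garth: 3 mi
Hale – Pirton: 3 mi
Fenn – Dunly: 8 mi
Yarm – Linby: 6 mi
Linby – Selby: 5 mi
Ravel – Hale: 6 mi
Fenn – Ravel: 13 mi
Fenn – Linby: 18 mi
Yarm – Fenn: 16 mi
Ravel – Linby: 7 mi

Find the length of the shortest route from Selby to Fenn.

22 mi

Running Dijkstra from Selby:
Selby: 0
Linby: 5  (via Selby)
Ravel: 9  (via Selby)
Garth: 11  (via Ravel)
Yarm: 11  (via Linby)
Hale: 14  (via Garth)
Dunly: 14  (via Ravel)
Irby: 16  (via Ravel)
Pirton: 17  (via Hale)
Fenn: 22  (via Ravel)
Shortest route: Selby–Ravel–Fenn = 22 mi.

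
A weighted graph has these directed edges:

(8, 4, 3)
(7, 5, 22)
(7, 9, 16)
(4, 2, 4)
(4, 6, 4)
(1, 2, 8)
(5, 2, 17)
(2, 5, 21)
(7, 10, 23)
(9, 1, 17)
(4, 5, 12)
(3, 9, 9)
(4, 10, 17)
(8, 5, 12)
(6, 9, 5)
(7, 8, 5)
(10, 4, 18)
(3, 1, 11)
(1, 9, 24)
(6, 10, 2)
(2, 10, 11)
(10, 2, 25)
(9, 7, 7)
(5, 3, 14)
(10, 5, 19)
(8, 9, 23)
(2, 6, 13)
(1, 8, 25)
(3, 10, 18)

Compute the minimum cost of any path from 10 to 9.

Enumerating some paths:
10 - 4 - 6 - 9: 18+4+5 = 27
10 - 4 - 2 - 6 - 9: 18+4+13+5 = 40
10 - 5 - 3 - 9: 19+14+9 = 42
Cheapest is 10 - 4 - 6 - 9 at 27.

27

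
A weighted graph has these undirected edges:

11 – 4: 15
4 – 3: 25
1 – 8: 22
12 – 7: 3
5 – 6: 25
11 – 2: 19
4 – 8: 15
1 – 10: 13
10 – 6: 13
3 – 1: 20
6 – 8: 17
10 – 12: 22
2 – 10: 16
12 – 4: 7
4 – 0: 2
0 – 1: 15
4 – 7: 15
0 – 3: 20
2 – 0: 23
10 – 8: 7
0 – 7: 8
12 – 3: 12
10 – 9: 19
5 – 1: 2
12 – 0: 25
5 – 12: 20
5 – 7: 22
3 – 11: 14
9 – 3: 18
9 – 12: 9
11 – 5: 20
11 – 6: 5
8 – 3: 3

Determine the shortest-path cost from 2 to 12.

32

Shortest distances from 2:
2: 0
10: 16  (via 2)
11: 19  (via 2)
0: 23  (via 2)
8: 23  (via 10)
6: 24  (via 11)
4: 25  (via 0)
3: 26  (via 8)
1: 29  (via 10)
5: 31  (via 1)
7: 31  (via 0)
12: 32  (via 4)
Shortest route: 2 → 0 → 4 → 12 = 32.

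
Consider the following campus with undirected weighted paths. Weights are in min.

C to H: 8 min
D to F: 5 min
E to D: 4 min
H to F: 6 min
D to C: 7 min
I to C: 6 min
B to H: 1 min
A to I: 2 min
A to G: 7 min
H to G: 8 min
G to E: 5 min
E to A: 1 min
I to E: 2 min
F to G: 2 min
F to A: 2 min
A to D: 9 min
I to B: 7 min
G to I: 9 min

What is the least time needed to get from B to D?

12 min

Compare a few routes:
B → H → F → D: 1+6+5 = 12
B → I → E → D: 7+2+4 = 13
B → I → A → E → D: 7+2+1+4 = 14
Cheapest is B → H → F → D at 12 min.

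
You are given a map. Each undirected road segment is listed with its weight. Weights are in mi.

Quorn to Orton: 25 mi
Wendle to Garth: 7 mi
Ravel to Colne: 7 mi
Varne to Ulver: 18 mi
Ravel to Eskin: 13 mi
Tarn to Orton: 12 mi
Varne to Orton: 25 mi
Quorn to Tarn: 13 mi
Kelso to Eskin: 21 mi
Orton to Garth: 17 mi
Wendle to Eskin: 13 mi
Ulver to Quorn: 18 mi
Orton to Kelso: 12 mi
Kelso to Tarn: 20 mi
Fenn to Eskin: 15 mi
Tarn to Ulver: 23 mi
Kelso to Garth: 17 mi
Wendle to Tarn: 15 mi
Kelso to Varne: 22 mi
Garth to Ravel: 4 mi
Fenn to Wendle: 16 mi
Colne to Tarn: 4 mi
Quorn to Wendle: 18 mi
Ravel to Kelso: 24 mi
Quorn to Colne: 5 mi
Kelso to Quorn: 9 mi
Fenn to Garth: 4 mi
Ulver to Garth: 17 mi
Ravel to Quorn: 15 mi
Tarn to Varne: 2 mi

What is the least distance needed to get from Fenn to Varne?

Enumerating some paths:
Fenn–Wendle–Tarn–Varne: 16+15+2 = 33
Fenn–Garth–Ravel–Colne–Tarn–Varne: 4+4+7+4+2 = 21
Fenn–Garth–Ravel–Quorn–Colne–Tarn–Varne: 4+4+15+5+4+2 = 34
Fenn–Garth–Wendle–Tarn–Varne: 4+7+15+2 = 28
The minimum is 21 mi via Fenn–Garth–Ravel–Colne–Tarn–Varne.

21 mi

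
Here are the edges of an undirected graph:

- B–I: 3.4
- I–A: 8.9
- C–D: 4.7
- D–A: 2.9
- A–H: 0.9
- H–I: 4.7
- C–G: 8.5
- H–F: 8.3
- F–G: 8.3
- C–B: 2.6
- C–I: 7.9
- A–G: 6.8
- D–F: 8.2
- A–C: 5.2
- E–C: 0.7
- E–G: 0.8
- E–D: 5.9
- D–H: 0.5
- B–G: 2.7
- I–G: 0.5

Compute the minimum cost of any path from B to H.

7.8

Shortest distances from B:
B: 0
C: 2.6  (via B)
G: 2.7  (via B)
I: 3.2  (via G)
E: 3.3  (via C)
D: 7.3  (via C)
A: 7.8  (via C)
H: 7.8  (via D)
Shortest route: B → C → D → H = 7.8.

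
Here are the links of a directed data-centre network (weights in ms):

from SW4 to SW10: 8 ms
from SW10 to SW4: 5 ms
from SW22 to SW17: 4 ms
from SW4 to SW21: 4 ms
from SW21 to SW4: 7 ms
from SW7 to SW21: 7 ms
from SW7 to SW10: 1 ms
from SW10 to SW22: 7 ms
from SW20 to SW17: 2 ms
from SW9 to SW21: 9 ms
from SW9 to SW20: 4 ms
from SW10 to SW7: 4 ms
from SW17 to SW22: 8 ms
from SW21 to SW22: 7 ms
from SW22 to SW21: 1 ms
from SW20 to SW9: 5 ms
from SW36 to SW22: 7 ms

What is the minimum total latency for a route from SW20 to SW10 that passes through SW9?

Best SW20 to SW9: SW20 → SW9 costing 5
Shortest SW9→SW10: SW9 → SW21 → SW4 → SW10 = 24
Total via SW9: 5 + 24 = 29 ms.

29 ms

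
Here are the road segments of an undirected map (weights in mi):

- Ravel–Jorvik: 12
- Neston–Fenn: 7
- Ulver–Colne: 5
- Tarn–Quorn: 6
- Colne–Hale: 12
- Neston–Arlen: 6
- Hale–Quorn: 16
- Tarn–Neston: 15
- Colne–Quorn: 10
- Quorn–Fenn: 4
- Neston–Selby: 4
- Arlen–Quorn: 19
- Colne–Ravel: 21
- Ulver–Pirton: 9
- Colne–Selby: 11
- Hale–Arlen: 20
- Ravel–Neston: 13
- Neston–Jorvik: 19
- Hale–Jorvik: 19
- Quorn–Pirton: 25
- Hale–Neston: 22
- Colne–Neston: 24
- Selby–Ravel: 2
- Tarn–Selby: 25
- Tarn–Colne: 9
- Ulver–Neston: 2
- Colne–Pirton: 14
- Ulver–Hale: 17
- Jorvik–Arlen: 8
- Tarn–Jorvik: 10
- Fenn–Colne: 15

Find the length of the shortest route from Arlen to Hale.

Shortest distances from Arlen:
Arlen: 0
Neston: 6  (via Arlen)
Jorvik: 8  (via Arlen)
Ulver: 8  (via Neston)
Selby: 10  (via Neston)
Ravel: 12  (via Selby)
Colne: 13  (via Ulver)
Fenn: 13  (via Neston)
Quorn: 17  (via Fenn)
Pirton: 17  (via Ulver)
Tarn: 18  (via Jorvik)
Hale: 20  (via Arlen)
Shortest route: Arlen → Hale = 20 mi.

20 mi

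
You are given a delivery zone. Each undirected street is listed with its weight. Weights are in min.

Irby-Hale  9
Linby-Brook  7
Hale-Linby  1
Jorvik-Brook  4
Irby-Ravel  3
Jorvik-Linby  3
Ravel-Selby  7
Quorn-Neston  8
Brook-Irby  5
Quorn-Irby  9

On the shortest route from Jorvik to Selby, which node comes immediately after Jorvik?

Compare a few routes:
Jorvik → Linby → Hale → Irby → Ravel → Selby: 3+1+9+3+7 = 23
Jorvik → Brook → Linby → Hale → Irby → Ravel → Selby: 4+7+1+9+3+7 = 31
Jorvik → Brook → Irby → Ravel → Selby: 4+5+3+7 = 19
Jorvik → Linby → Brook → Irby → Ravel → Selby: 3+7+5+3+7 = 25
Cheapest is Jorvik → Brook → Irby → Ravel → Selby at 19 min.
So from Jorvik the first move is to Brook.

Brook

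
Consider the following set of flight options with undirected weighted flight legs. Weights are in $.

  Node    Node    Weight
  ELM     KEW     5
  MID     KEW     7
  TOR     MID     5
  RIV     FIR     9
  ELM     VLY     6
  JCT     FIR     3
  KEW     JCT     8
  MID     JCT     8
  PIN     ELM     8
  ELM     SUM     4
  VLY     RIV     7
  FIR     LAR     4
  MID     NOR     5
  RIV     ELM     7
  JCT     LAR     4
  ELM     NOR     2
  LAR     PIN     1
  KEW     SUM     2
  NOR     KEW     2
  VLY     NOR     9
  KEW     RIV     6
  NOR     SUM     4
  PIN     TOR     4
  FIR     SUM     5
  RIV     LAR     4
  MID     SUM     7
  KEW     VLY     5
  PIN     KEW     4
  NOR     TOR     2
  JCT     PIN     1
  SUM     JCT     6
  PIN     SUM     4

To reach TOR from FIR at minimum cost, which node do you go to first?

Enumerating some paths:
FIR–LAR–PIN–TOR: 4+1+4 = 9
FIR–JCT–PIN–TOR: 3+1+4 = 8
Cheapest is FIR–JCT–PIN–TOR at $8.
So from FIR the first move is to JCT.

JCT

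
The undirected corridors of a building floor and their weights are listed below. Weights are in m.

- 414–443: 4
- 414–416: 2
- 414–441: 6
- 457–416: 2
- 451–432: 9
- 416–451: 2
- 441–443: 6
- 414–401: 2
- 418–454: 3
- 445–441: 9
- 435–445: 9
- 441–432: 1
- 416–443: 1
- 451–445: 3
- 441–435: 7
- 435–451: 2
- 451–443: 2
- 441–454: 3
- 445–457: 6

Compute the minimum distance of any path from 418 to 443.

Candidate routes:
418 → 454 → 441 → 443: 3+3+6 = 12
418 → 454 → 441 → 414 → 416 → 443: 3+3+6+2+1 = 15
The minimum is 12 m via 418 → 454 → 441 → 443.

12 m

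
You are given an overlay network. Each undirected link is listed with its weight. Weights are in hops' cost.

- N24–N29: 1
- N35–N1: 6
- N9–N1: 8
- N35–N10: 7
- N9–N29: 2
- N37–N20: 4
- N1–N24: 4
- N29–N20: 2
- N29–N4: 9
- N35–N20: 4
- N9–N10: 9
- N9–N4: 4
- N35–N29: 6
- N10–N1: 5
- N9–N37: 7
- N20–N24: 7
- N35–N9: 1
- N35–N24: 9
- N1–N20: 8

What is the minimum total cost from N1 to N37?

11 hops' cost

Compare a few routes:
N1–N20–N37: 8+4 = 12
N1–N24–N29–N20–N37: 4+1+2+4 = 11
Cheapest is N1–N24–N29–N20–N37 at 11 hops' cost.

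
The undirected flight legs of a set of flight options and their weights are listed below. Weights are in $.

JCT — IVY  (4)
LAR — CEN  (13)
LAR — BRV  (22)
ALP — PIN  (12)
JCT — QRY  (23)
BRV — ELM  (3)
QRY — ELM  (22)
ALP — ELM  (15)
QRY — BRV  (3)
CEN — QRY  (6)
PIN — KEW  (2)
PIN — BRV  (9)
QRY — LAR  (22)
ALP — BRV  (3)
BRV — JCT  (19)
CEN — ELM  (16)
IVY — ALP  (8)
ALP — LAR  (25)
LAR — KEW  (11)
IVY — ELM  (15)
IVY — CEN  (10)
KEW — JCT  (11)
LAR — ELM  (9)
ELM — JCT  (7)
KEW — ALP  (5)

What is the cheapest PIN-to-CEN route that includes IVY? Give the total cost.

Shortest PIN→IVY: PIN–KEW–ALP–IVY = 15
Shortest IVY→CEN: IVY–CEN = 10
Total via IVY: 15 + 10 = $25.

$25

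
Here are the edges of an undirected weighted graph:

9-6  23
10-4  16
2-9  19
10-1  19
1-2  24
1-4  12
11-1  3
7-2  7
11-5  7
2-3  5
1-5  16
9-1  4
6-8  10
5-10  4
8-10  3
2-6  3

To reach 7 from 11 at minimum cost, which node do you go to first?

1

Candidate routes:
11–1–2–7: 3+24+7 = 34
11–1–9–2–7: 3+4+19+7 = 33
Cheapest is 11–1–9–2–7 at 33.
So from 11 the first move is to 1.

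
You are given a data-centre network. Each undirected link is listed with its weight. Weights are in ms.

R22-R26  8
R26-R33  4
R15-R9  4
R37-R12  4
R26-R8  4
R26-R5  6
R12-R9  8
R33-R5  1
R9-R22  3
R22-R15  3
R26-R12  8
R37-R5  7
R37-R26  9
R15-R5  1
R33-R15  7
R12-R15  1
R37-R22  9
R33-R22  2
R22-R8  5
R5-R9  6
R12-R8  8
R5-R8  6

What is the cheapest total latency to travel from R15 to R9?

Shortest distances from R15:
R15: 0
R5: 1  (via R15)
R12: 1  (via R15)
R33: 2  (via R5)
R22: 3  (via R15)
R9: 4  (via R15)
Shortest route: R15 → R9 = 4 ms.

4 ms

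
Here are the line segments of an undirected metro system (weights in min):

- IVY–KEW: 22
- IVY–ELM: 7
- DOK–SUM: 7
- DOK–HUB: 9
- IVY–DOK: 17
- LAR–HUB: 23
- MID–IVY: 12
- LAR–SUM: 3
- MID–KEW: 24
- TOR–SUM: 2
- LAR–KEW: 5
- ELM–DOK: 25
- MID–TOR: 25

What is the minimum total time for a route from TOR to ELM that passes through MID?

Shortest TOR→MID: TOR → MID = 25
Best MID to ELM: MID → IVY → ELM costing 19
Total via MID: 25 + 19 = 44 min.

44 min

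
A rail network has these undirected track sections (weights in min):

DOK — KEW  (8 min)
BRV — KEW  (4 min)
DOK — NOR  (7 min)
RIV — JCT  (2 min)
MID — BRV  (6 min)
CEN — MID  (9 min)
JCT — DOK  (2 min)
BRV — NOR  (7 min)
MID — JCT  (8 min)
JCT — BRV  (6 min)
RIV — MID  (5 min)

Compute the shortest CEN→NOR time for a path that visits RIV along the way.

25 min

Shortest CEN→RIV: CEN–MID–RIV = 14
Shortest RIV→NOR: RIV–JCT–DOK–NOR = 11
Total via RIV: 14 + 11 = 25 min.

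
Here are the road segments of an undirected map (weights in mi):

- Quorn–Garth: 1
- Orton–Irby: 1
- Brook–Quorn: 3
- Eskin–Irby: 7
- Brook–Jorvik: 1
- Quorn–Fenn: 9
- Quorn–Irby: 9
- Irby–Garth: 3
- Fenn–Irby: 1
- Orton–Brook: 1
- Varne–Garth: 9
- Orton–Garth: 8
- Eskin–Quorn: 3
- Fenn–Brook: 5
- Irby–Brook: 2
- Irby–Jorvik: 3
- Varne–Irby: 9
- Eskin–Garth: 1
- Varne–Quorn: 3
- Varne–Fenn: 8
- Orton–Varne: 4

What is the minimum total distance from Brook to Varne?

Running Dijkstra from Brook:
Brook: 0
Jorvik: 1  (via Brook)
Orton: 1  (via Brook)
Irby: 2  (via Brook)
Quorn: 3  (via Brook)
Fenn: 3  (via Irby)
Garth: 4  (via Quorn)
Varne: 5  (via Orton)
Shortest route: Brook–Orton–Varne = 5 mi.

5 mi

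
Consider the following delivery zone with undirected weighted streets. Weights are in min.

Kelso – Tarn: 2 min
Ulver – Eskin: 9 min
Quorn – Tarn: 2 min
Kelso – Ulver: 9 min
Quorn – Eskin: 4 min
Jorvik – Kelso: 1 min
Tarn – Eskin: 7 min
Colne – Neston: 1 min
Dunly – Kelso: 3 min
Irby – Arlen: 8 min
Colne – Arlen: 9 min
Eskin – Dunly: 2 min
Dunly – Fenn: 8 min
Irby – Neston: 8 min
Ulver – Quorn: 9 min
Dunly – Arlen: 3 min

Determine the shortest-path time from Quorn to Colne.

18 min

Compare a few routes:
Quorn - Eskin - Dunly - Arlen - Colne: 4+2+3+9 = 18
Quorn - Tarn - Eskin - Dunly - Arlen - Colne: 2+7+2+3+9 = 23
Quorn - Tarn - Kelso - Dunly - Arlen - Colne: 2+2+3+3+9 = 19
Cheapest is Quorn - Eskin - Dunly - Arlen - Colne at 18 min.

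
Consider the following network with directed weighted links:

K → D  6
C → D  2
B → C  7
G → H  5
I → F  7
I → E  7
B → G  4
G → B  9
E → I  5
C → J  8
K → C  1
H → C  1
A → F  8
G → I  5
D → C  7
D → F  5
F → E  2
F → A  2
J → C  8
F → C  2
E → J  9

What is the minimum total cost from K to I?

15

Candidate routes:
K → C → D → F → E → I: 1+2+5+2+5 = 15
K → D → F → E → I: 6+5+2+5 = 18
Cheapest is K → C → D → F → E → I at 15.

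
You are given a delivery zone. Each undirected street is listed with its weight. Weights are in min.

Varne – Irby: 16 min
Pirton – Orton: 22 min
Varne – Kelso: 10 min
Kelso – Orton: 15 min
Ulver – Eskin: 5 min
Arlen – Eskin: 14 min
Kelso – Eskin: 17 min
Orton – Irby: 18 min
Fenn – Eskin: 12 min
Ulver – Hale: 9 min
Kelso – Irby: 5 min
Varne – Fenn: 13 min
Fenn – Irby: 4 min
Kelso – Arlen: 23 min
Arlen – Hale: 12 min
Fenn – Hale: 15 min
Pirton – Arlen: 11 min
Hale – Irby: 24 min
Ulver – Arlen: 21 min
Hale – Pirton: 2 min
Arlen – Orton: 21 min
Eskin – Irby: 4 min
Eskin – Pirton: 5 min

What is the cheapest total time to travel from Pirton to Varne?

Running Dijkstra from Pirton:
Pirton: 0
Hale: 2  (via Pirton)
Eskin: 5  (via Pirton)
Irby: 9  (via Eskin)
Ulver: 10  (via Eskin)
Arlen: 11  (via Pirton)
Fenn: 13  (via Irby)
Kelso: 14  (via Irby)
Orton: 22  (via Pirton)
Varne: 24  (via Kelso)
Shortest route: Pirton → Eskin → Irby → Kelso → Varne = 24 min.

24 min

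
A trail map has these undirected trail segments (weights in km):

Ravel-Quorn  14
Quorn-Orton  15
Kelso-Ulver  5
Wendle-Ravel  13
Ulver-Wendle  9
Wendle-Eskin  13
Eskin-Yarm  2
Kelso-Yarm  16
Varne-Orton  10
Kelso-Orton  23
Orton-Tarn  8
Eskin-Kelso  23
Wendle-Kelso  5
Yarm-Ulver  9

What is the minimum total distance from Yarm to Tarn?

Settle nodes by increasing distance from Yarm:
Yarm: 0
Eskin: 2  (via Yarm)
Ulver: 9  (via Yarm)
Kelso: 14  (via Ulver)
Wendle: 15  (via Eskin)
Ravel: 28  (via Wendle)
Orton: 37  (via Kelso)
Quorn: 42  (via Ravel)
Tarn: 45  (via Orton)
Shortest route: Yarm → Ulver → Kelso → Orton → Tarn = 45 km.

45 km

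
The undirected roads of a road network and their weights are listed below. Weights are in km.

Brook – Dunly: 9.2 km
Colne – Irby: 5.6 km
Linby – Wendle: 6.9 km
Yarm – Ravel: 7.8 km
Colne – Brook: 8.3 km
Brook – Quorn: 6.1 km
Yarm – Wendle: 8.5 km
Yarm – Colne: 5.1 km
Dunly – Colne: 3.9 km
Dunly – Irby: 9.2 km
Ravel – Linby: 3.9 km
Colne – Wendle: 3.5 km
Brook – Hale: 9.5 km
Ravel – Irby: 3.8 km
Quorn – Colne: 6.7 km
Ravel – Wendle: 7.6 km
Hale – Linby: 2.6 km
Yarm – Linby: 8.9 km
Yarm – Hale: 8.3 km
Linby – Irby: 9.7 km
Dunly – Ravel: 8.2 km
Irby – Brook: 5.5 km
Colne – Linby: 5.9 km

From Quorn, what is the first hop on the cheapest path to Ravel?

Brook

Compare a few routes:
Quorn → Brook → Irby → Ravel: 6.1+5.5+3.8 = 15.4
Quorn → Colne → Linby → Ravel: 6.7+5.9+3.9 = 16.5
Quorn → Colne → Irby → Ravel: 6.7+5.6+3.8 = 16.1
The minimum is 15.4 km via Quorn → Brook → Irby → Ravel.
So from Quorn the first move is to Brook.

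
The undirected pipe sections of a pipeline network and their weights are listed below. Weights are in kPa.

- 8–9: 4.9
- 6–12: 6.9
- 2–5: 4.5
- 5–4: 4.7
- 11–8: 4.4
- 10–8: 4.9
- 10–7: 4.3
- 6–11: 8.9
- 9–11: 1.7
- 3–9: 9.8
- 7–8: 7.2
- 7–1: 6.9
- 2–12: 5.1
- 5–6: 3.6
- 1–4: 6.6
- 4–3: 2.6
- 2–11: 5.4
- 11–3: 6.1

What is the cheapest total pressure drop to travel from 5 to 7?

Enumerating some paths:
5–4–1–7: 4.7+6.6+6.9 = 18.2
5–2–11–8–7: 4.5+5.4+4.4+7.2 = 21.5
Cheapest is 5–4–1–7 at 18.2 kPa.

18.2 kPa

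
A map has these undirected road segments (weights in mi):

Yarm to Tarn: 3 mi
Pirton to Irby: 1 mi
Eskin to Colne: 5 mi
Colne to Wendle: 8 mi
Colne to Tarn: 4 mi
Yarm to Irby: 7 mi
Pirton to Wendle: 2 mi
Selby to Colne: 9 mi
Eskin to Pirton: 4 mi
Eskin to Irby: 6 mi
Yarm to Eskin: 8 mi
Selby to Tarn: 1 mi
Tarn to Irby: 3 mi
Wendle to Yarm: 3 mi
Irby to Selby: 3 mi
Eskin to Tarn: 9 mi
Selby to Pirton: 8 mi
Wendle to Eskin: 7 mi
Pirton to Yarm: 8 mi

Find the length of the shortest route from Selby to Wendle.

Compare a few routes:
Selby - Tarn - Irby - Pirton - Wendle: 1+3+1+2 = 7
Selby - Irby - Pirton - Wendle: 3+1+2 = 6
Selby - Tarn - Yarm - Wendle: 1+3+3 = 7
The minimum is 6 mi via Selby - Irby - Pirton - Wendle.

6 mi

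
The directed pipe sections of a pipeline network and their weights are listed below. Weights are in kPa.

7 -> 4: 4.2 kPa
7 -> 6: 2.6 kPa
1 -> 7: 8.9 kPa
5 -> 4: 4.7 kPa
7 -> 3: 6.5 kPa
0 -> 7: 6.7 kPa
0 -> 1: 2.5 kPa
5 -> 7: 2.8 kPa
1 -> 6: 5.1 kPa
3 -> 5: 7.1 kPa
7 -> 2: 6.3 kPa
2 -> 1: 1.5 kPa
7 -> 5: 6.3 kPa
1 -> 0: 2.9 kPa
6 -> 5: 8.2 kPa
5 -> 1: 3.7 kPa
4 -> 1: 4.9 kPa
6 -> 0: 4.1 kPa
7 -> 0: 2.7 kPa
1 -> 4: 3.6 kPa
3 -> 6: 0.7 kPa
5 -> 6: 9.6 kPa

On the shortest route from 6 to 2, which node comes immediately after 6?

Compare a few routes:
6 - 5 - 7 - 2: 8.2+2.8+6.3 = 17.3
6 - 0 - 7 - 2: 4.1+6.7+6.3 = 17.1
Cheapest is 6 - 0 - 7 - 2 at 17.1 kPa.
So from 6 the first move is to 0.

0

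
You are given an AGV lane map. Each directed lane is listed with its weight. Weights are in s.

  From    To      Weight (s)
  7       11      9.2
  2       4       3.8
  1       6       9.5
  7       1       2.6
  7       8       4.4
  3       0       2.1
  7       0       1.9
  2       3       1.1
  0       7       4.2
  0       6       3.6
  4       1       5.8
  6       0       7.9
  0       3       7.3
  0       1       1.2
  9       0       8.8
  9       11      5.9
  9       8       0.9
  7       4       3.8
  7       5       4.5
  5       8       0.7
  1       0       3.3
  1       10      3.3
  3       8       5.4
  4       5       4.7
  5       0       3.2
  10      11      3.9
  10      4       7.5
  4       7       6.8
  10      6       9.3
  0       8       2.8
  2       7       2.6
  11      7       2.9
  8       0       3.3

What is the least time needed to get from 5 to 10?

Compare a few routes:
5–8–0–1–10: 0.7+3.3+1.2+3.3 = 8.5
5–0–1–10: 3.2+1.2+3.3 = 7.7
Cheapest is 5–0–1–10 at 7.7 s.

7.7 s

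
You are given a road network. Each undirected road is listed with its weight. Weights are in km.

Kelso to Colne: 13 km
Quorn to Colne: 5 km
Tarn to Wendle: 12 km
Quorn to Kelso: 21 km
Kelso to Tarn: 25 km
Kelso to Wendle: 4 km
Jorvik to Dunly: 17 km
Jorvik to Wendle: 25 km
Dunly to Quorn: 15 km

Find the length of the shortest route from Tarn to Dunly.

49 km

Shortest distances from Tarn:
Tarn: 0
Wendle: 12  (via Tarn)
Kelso: 16  (via Wendle)
Colne: 29  (via Kelso)
Quorn: 34  (via Colne)
Jorvik: 37  (via Wendle)
Dunly: 49  (via Quorn)
Shortest route: Tarn → Wendle → Kelso → Colne → Quorn → Dunly = 49 km.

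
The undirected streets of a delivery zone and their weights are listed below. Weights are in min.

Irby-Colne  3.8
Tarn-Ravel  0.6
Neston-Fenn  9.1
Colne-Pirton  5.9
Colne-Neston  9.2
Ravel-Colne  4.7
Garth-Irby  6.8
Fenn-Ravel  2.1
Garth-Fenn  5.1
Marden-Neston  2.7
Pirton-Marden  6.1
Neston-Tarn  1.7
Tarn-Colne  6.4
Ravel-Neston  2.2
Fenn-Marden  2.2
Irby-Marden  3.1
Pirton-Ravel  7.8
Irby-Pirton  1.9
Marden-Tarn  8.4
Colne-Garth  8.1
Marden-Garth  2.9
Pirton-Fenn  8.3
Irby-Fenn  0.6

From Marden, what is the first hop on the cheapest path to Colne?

Fenn

Candidate routes:
Marden–Fenn–Irby–Colne: 2.2+0.6+3.8 = 6.6
Marden–Irby–Colne: 3.1+3.8 = 6.9
Marden–Fenn–Ravel–Colne: 2.2+2.1+4.7 = 9
The minimum is 6.6 min via Marden–Fenn–Irby–Colne.
So from Marden the first move is to Fenn.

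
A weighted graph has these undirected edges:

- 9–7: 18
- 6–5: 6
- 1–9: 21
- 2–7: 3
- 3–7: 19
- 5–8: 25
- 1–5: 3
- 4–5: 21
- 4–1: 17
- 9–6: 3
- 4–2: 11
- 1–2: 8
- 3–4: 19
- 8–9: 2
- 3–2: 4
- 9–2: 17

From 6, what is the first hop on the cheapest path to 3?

5

Compare a few routes:
6–5–1–2–3: 6+3+8+4 = 21
6–9–2–3: 3+17+4 = 24
Cheapest is 6–5–1–2–3 at 21.
So from 6 the first move is to 5.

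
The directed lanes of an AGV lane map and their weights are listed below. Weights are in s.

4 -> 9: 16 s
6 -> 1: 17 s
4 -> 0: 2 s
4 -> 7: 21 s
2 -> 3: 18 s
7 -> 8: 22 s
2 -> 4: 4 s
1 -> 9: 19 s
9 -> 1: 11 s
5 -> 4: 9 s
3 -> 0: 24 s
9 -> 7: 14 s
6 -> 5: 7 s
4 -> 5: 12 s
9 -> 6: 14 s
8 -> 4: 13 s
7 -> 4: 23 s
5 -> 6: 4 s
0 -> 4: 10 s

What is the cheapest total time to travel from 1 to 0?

51 s

Shortest distances from 1:
1: 0
9: 19  (via 1)
6: 33  (via 9)
7: 33  (via 9)
5: 40  (via 6)
4: 49  (via 5)
0: 51  (via 4)
Shortest route: 1 → 9 → 6 → 5 → 4 → 0 = 51 s.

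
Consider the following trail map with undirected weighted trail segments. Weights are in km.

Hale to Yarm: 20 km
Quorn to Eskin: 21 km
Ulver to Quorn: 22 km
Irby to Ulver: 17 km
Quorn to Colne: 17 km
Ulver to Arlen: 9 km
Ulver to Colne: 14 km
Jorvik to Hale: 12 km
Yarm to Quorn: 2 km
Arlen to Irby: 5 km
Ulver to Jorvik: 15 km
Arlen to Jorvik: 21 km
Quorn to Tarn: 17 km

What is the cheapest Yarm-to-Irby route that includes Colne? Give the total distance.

Shortest Yarm→Colne: Yarm–Quorn–Colne = 19
Best Colne to Irby: Colne–Ulver–Arlen–Irby costing 28
Total via Colne: 19 + 28 = 47 km.

47 km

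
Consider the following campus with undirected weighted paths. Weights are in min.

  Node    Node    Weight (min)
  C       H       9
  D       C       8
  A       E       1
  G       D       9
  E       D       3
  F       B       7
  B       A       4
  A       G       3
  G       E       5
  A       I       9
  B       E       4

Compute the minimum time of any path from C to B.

15 min

Enumerating some paths:
C - D - E - B: 8+3+4 = 15
C - D - E - A - B: 8+3+1+4 = 16
The minimum is 15 min via C - D - E - B.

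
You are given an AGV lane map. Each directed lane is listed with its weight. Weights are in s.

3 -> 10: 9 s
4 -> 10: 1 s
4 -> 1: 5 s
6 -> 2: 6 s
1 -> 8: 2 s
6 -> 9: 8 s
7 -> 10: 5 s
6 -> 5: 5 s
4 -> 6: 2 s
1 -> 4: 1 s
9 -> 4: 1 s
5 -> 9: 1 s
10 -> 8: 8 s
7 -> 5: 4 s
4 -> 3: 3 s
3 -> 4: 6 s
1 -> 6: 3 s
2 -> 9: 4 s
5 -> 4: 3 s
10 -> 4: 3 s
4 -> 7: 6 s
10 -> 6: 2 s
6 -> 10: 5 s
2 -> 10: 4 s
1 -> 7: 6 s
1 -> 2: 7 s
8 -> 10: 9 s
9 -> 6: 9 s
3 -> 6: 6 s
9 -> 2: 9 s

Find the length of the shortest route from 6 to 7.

13 s

Candidate routes:
6–10–4–7: 5+3+6 = 14
6–5–9–4–7: 5+1+1+6 = 13
6–5–4–7: 5+3+6 = 14
Cheapest is 6–5–9–4–7 at 13 s.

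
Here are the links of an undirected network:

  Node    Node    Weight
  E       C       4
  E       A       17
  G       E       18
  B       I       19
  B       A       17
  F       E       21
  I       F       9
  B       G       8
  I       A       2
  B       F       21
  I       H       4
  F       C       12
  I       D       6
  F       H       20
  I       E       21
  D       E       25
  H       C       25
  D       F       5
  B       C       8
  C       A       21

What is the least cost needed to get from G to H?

Enumerating some paths:
G → B → I → H: 8+19+4 = 31
G → B → C → F → I → H: 8+8+12+9+4 = 41
G → B → C → H: 8+8+25 = 41
The minimum is 31 via G → B → I → H.

31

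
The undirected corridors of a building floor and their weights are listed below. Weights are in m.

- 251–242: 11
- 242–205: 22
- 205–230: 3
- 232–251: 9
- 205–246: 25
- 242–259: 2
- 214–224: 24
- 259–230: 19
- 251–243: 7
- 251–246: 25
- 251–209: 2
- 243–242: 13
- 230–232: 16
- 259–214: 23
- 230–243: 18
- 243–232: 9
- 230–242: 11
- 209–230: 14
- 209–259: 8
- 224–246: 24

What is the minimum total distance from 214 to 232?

Compare a few routes:
214 → 259 → 242 → 251 → 232: 23+2+11+9 = 45
214 → 259 → 209 → 251 → 232: 23+8+2+9 = 42
The minimum is 42 m via 214 → 259 → 209 → 251 → 232.

42 m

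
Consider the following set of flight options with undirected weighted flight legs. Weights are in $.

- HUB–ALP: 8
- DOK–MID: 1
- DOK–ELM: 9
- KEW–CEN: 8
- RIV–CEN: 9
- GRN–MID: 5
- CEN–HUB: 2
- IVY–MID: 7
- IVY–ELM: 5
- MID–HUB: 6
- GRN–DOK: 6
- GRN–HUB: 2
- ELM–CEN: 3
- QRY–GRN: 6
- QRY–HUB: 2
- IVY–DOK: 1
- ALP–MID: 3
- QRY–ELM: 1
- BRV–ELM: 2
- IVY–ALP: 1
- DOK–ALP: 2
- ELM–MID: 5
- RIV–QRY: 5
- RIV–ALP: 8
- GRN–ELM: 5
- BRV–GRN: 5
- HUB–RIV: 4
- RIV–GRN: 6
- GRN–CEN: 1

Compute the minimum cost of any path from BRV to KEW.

Candidate routes:
BRV–ELM–QRY–HUB–CEN–KEW: 2+1+2+2+8 = 15
BRV–ELM–CEN–KEW: 2+3+8 = 13
BRV–GRN–CEN–KEW: 5+1+8 = 14
Cheapest is BRV–ELM–CEN–KEW at $13.

$13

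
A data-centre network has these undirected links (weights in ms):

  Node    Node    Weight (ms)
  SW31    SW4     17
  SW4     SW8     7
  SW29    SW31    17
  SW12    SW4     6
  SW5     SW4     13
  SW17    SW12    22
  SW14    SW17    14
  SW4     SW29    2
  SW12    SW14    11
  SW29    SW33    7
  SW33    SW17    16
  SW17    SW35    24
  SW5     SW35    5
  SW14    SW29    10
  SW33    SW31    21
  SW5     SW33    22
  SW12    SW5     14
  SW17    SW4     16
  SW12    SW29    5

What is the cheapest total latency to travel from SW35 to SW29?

20 ms

Enumerating some paths:
SW35 - SW5 - SW12 - SW29: 5+14+5 = 24
SW35 - SW5 - SW4 - SW29: 5+13+2 = 20
Cheapest is SW35 - SW5 - SW4 - SW29 at 20 ms.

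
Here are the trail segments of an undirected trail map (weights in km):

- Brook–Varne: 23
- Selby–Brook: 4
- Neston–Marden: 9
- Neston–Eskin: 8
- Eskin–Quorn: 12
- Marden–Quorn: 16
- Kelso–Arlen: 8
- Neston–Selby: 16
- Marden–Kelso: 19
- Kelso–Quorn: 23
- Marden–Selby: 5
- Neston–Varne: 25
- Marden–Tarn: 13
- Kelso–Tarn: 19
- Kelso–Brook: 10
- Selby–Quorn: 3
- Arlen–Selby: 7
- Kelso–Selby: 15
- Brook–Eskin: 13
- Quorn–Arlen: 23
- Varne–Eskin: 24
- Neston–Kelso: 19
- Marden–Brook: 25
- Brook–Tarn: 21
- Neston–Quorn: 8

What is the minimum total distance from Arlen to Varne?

Shortest distances from Arlen:
Arlen: 0
Selby: 7  (via Arlen)
Kelso: 8  (via Arlen)
Quorn: 10  (via Selby)
Brook: 11  (via Selby)
Marden: 12  (via Selby)
Neston: 18  (via Quorn)
Eskin: 22  (via Quorn)
Tarn: 25  (via Marden)
Varne: 34  (via Brook)
Shortest route: Arlen → Selby → Brook → Varne = 34 km.

34 km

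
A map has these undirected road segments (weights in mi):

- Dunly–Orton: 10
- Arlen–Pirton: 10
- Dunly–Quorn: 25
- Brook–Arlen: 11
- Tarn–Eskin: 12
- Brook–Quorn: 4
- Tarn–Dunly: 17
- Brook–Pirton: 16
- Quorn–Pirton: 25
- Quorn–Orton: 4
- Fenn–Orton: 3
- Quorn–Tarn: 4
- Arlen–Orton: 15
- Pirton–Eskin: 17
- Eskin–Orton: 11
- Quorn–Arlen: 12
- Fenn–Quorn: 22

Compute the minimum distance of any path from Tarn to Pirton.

Settle nodes by increasing distance from Tarn:
Tarn: 0
Quorn: 4  (via Tarn)
Orton: 8  (via Quorn)
Brook: 8  (via Quorn)
Fenn: 11  (via Orton)
Eskin: 12  (via Tarn)
Arlen: 16  (via Quorn)
Dunly: 17  (via Tarn)
Pirton: 24  (via Brook)
Shortest route: Tarn–Quorn–Brook–Pirton = 24 mi.

24 mi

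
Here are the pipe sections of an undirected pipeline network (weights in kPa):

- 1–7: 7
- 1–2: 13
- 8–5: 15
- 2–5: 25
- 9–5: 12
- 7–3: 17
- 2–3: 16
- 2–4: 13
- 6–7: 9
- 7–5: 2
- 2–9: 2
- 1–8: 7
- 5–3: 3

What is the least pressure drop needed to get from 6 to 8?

Settle nodes by increasing distance from 6:
6: 0
7: 9  (via 6)
5: 11  (via 7)
3: 14  (via 5)
1: 16  (via 7)
8: 23  (via 1)
Shortest route: 6 → 7 → 1 → 8 = 23 kPa.

23 kPa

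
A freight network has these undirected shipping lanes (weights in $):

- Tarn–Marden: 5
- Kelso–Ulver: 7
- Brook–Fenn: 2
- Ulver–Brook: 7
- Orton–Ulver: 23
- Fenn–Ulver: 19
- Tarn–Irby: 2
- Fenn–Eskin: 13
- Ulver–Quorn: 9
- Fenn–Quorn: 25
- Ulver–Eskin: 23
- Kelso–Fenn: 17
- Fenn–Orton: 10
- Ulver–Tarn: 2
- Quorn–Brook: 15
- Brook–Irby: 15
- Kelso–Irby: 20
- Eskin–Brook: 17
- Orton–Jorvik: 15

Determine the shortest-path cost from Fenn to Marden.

Enumerating some paths:
Fenn - Brook - Ulver - Tarn - Marden: 2+7+2+5 = 16
Fenn - Brook - Irby - Tarn - Marden: 2+15+2+5 = 24
Fenn - Ulver - Tarn - Marden: 19+2+5 = 26
The minimum is $16 via Fenn - Brook - Ulver - Tarn - Marden.

$16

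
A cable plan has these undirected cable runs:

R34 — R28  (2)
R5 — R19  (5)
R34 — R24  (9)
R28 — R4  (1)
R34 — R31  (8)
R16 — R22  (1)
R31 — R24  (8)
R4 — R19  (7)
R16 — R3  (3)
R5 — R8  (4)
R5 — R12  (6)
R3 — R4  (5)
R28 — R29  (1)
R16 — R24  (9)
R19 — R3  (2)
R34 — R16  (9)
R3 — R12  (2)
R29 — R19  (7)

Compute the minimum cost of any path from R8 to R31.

27

Compare a few routes:
R8 - R5 - R12 - R3 - R4 - R28 - R34 - R31: 4+6+2+5+1+2+8 = 28
R8 - R5 - R19 - R4 - R28 - R34 - R31: 4+5+7+1+2+8 = 27
R8 - R5 - R19 - R3 - R16 - R24 - R31: 4+5+2+3+9+8 = 31
R8 - R5 - R19 - R3 - R16 - R34 - R31: 4+5+2+3+9+8 = 31
The minimum is 27 via R8 - R5 - R19 - R4 - R28 - R34 - R31.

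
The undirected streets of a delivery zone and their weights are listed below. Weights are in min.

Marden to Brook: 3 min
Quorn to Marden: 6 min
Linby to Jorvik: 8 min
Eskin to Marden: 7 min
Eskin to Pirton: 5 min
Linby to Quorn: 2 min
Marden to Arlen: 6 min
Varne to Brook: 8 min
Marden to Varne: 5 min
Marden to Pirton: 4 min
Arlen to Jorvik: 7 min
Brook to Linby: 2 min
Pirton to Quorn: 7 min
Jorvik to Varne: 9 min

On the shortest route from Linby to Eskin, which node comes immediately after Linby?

Brook

Compare a few routes:
Linby–Quorn–Pirton–Eskin: 2+7+5 = 14
Linby–Brook–Marden–Pirton–Eskin: 2+3+4+5 = 14
Linby–Quorn–Marden–Eskin: 2+6+7 = 15
Linby–Brook–Marden–Eskin: 2+3+7 = 12
The minimum is 12 min via Linby–Brook–Marden–Eskin.
So from Linby the first move is to Brook.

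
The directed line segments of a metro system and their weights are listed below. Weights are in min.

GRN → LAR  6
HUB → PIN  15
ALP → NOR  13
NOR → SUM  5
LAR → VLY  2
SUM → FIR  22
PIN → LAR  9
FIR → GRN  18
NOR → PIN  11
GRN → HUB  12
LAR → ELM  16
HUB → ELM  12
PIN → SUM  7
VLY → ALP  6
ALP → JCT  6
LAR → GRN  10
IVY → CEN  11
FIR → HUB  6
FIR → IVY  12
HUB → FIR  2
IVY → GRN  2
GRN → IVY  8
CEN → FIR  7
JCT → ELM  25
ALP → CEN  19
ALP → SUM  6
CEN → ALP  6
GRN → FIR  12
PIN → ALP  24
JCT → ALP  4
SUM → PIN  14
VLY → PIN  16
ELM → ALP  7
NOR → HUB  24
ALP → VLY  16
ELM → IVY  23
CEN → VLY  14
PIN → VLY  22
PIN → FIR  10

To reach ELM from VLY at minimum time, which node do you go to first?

Candidate routes:
VLY - PIN - FIR - HUB - ELM: 16+10+6+12 = 44
VLY - PIN - LAR - ELM: 16+9+16 = 41
VLY - ALP - JCT - ELM: 6+6+25 = 37
The minimum is 37 min via VLY - ALP - JCT - ELM.
So from VLY the first move is to ALP.

ALP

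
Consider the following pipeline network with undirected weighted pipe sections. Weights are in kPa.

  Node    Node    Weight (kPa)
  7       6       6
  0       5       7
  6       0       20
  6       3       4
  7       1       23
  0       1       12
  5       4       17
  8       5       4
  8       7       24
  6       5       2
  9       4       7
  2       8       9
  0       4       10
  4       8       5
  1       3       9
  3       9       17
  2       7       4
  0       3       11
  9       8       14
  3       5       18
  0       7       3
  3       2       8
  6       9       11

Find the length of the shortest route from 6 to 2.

10 kPa

Shortest distances from 6:
6: 0
5: 2  (via 6)
3: 4  (via 6)
7: 6  (via 6)
8: 6  (via 5)
0: 9  (via 5)
2: 10  (via 7)
Shortest route: 6 → 7 → 2 = 10 kPa.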